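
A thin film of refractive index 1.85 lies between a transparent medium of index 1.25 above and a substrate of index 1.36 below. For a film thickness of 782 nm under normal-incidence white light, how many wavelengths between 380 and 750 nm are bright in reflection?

4

Ray reflecting at the top interface goes from n = 1.25 toward n = 1.85: a half-wave phase shift.
Ray reflecting at the bottom interface goes from n = 1.85 toward n = 1.36: no phase shift.
Net: one phase inversion between the two reflected rays.
For strong reflection here: 2 n t = (m + ½) λ.
λ = 2 n t / (m + ½) = 2893 / (m + ½) nm.
m=3: 827 nm (IR); m=4: 643 nm (visible); m=5: 526 nm (visible); m=6: 445 nm (visible); m=7: 386 nm (visible); m=8: 340 nm (UV).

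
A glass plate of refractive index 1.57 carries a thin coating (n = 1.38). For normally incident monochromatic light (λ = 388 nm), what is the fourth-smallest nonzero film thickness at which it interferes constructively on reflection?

562 nm

At the upper boundary (n = 1.0 to n = 1.38) the reflected ray undergoes a half-wave phase shift.
At the lower boundary (n = 1.38 to n = 1.57) the reflected ray undergoes a half-wave phase shift.
Net: no relative phase inversion (both shifts match).
So the condition for constructive reflection is 2 n t = m λ.
The fourth-smallest nonzero thickness corresponds to m = 4: t = m λ / (2 n) = 4.00 × 388 / (2 × 1.38) = 562 nm.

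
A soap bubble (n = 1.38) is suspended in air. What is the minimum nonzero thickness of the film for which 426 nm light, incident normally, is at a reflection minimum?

154 nm

Ray reflecting at the top interface goes from n = 1.0 toward n = 1.38: a half-wave phase shift.
At the lower boundary (n = 1.38 to n = 1.0) the reflected ray undergoes no phase shift.
The two reflections differ by half a wavelength.
So the condition for destructive reflection is 2 n t = m λ.
Minimum nonzero at m = 1: t = λ / (2 n) = 426 / (2 × 1.38) = 154 nm.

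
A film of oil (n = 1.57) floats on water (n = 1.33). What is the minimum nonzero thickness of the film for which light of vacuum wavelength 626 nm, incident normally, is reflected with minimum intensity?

199 nm

Top surface (1.0 → 1.57): reflection off a higher-index medium gives a half-wave phase shift.
Ray reflecting at the bottom interface goes from n = 1.57 toward n = 1.33: no phase shift.
The two reflections differ by half a wavelength.
So the condition for destructive reflection is 2 n t = m λ.
Minimum nonzero at m = 1: t = λ / (2 n) = 626 / (2 × 1.57) = 199 nm.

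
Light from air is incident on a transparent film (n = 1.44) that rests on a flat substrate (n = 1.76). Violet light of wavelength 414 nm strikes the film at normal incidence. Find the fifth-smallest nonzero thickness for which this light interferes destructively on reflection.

647 nm

At the upper boundary (n = 1.0 to n = 1.44) the reflected ray undergoes a half-wave phase shift.
Bottom surface (1.44 → 1.76): reflection off a higher-index medium gives a half-wave phase shift.
The two reflections carry the same phase change, so no net offset.
So the condition for destructive reflection is 2 n t = (m + ½) λ.
The fifth-smallest nonzero thickness corresponds to m = 4: t = (m + ½) λ / (2 n) = 4.50 × 414 / (2 × 1.44) = 647 nm.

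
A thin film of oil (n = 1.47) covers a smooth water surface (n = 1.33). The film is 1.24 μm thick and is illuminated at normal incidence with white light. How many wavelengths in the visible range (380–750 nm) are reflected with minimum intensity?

Ray reflecting at the top interface goes from n = 1.0 toward n = 1.47: a half-wave phase shift.
Ray reflecting at the bottom interface goes from n = 1.47 toward n = 1.33: no phase shift.
Exactly one π shift → a net half-wave offset.
So the condition for destructive reflection is 2 n t = m λ.
λ = 2 n t / m = 3646 / m nm.
m=4: 911 nm (IR); m=5: 729 nm (visible); m=6: 608 nm (visible); m=7: 521 nm (visible); m=8: 456 nm (visible); m=9: 405 nm (visible); m=10: 365 nm (UV).

5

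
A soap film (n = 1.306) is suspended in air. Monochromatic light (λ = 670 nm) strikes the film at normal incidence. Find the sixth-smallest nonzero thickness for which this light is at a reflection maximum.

1411 nm

Ray reflecting at the top interface goes from n = 1.0 toward n = 1.306: a half-wave phase shift.
At the lower boundary (n = 1.306 to n = 1.0) the reflected ray undergoes no phase shift.
Net: one phase inversion between the two reflected rays.
So the condition for constructive reflection is 2 n t = (m + ½) λ.
The sixth-smallest nonzero thickness corresponds to m = 5: t = (m + ½) λ / (2 n) = 5.50 × 670 / (2 × 1.306) = 1411 nm.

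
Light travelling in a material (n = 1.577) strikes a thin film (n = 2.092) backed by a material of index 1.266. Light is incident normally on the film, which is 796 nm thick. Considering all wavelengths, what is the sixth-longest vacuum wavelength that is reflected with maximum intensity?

Top surface (1.577 → 2.092): reflection off a higher-index medium gives a half-wave phase shift.
Bottom surface (2.092 → 1.266): reflection off a lower-index medium gives no phase shift.
Exactly one π shift → a net half-wave offset.
So the condition for constructive reflection is 2 n t = (m + ½) λ.
λ = 2 n t / (m + ½). The sixth-longest wavelength is m = 5: λ = 2 × 2.092 × 796 / 5.50 = 606 nm.

606 nm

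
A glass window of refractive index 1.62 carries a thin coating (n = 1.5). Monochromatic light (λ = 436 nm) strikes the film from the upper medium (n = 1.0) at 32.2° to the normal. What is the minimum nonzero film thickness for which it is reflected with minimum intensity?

77.7 nm

Top surface (1.0 → 1.5): reflection off a higher-index medium gives a half-wave phase shift.
At the lower boundary (n = 1.5 to n = 1.62) the reflected ray undergoes a half-wave phase shift.
The two reflections carry the same phase change, so no net offset.
With no net inversion, destructive interference in reflection requires 2 n t cos θ_r = (m + ½) λ.
Snell's law: 1.0 sin 32.2° = 1.5 sin θ_r → sin θ_r = 0.355, cos θ_r = 0.935.
Minimum at m = 0: t = λ / (4 n cos θ_r) = 436 / (4 × 1.5 × 0.935) = 77.7 nm.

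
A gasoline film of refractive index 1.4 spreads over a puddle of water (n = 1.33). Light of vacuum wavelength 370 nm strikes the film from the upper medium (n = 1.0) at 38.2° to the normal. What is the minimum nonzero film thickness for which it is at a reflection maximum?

73.6 nm

Top surface (1.0 → 1.4): reflection off a higher-index medium gives a half-wave phase shift.
At the lower boundary (n = 1.4 to n = 1.33) the reflected ray undergoes no phase shift.
The two reflections differ by half a wavelength.
For bright reflection here: 2 n t cos θ_r = (m + ½) λ.
Snell's law: 1.0 sin 38.2° = 1.4 sin θ_r → sin θ_r = 0.442, cos θ_r = 0.897.
Minimum at m = 0: t = λ / (4 n cos θ_r) = 370 / (4 × 1.4 × 0.897) = 73.6 nm.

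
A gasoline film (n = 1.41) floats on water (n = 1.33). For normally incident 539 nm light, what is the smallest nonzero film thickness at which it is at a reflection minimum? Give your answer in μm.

Top surface (1.0 → 1.41): reflection off a higher-index medium gives a half-wave phase shift.
Ray reflecting at the bottom interface goes from n = 1.41 toward n = 1.33: no phase shift.
The two reflections differ by half a wavelength.
So the condition for destructive reflection is 2 n t = m λ.
The smallest nonzero thickness corresponds to m = 1: t = m λ / (2 n) = 1.00 × 539 / (2 × 1.41) = 191 nm.

0.191 μm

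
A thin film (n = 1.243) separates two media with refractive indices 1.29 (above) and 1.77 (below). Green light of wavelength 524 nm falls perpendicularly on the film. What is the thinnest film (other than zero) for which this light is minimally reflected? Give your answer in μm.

0.211 μm

At the upper boundary (n = 1.29 to n = 1.243) the reflected ray undergoes no phase shift.
At the lower boundary (n = 1.243 to n = 1.77) the reflected ray undergoes a half-wave phase shift.
Exactly one π shift → a net half-wave offset.
So the condition for destructive reflection is 2 n t = m λ.
Minimum nonzero at m = 1: t = λ / (2 n) = 524 / (2 × 1.243) = 211 nm.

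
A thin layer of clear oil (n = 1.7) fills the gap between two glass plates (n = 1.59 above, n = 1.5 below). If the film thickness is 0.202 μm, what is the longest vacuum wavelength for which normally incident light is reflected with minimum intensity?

687 nm

Ray reflecting at the top interface goes from n = 1.59 toward n = 1.7: a half-wave phase shift.
Bottom surface (1.7 → 1.5): reflection off a lower-index medium gives no phase shift.
Net: one phase inversion between the two reflected rays.
With one net inversion, destructive interference in reflection requires 2 n t = m λ.
λ = 2 n t / m. The longest wavelength is m = 1: λ = 2 × 1.7 × 202 / 1.00 = 687 nm.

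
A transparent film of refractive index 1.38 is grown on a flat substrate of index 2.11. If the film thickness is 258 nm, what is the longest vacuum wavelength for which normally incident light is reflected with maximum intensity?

Top surface (1.0 → 1.38): reflection off a higher-index medium gives a half-wave phase shift.
Ray reflecting at the bottom interface goes from n = 1.38 toward n = 2.11: a half-wave phase shift.
Zero or two π shifts → no net half-wave offset.
With no net inversion, constructive interference in reflection requires 2 n t = m λ.
λ = 2 n t / m. The longest wavelength is m = 1: λ = 2 × 1.38 × 258 / 1.00 = 712 nm.

712 nm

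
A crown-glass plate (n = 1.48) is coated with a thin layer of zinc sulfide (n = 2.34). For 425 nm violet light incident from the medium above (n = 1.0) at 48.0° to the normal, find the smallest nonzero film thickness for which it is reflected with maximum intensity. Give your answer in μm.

Ray reflecting at the top interface goes from n = 1.0 toward n = 2.34: a half-wave phase shift.
At the lower boundary (n = 2.34 to n = 1.48) the reflected ray undergoes no phase shift.
The two reflections differ by half a wavelength.
For maximum reflection here: 2 n t cos θ_r = (m + ½) λ.
Snell's law: 1.0 sin 48.0° = 2.34 sin θ_r → sin θ_r = 0.318, cos θ_r = 0.948.
Minimum at m = 0: t = λ / (4 n cos θ_r) = 425 / (4 × 2.34 × 0.948) = 47.9 nm.

0.0479 μm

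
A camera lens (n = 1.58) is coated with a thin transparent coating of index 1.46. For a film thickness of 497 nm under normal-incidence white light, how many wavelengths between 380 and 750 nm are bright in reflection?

2

At the upper boundary (n = 1.0 to n = 1.46) the reflected ray undergoes a half-wave phase shift.
Ray reflecting at the bottom interface goes from n = 1.46 toward n = 1.58: a half-wave phase shift.
Zero or two π shifts → no net half-wave offset.
So the condition for constructive reflection is 2 n t = m λ.
λ = 2 n t / m = 1451 / m nm.
m=1: 1451 nm (IR); m=2: 726 nm (visible); m=3: 484 nm (visible); m=4: 363 nm (UV).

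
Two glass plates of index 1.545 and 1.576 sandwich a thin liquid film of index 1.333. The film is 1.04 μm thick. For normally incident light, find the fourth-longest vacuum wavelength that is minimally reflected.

693 nm

Top surface (1.545 → 1.333): reflection off a lower-index medium gives no phase shift.
Ray reflecting at the bottom interface goes from n = 1.333 toward n = 1.576: a half-wave phase shift.
Net: one phase inversion between the two reflected rays.
For minimum reflection here: 2 n t = m λ.
λ = 2 n t / m. The fourth-longest wavelength is m = 4: λ = 2 × 1.333 × 1040 / 4.00 = 693 nm.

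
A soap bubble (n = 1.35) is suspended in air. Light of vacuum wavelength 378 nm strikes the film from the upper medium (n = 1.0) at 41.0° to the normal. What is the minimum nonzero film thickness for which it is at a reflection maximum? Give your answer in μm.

0.0801 μm

At the upper boundary (n = 1.0 to n = 1.35) the reflected ray undergoes a half-wave phase shift.
Bottom surface (1.35 → 1.0): reflection off a lower-index medium gives no phase shift.
Net: one phase inversion between the two reflected rays.
For strong reflection here: 2 n t cos θ_r = (m + ½) λ.
Snell's law: 1.0 sin 41.0° = 1.35 sin θ_r → sin θ_r = 0.486, cos θ_r = 0.874.
Minimum at m = 0: t = λ / (4 n cos θ_r) = 378 / (4 × 1.35 × 0.874) = 80.1 nm.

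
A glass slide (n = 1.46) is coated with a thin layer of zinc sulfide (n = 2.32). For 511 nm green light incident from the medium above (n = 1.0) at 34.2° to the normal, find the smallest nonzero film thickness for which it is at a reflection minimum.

At the upper boundary (n = 1.0 to n = 2.32) the reflected ray undergoes a half-wave phase shift.
At the lower boundary (n = 2.32 to n = 1.46) the reflected ray undergoes no phase shift.
Net: one phase inversion between the two reflected rays.
For dark reflection here: 2 n t cos θ_r = m λ.
Snell's law: 1.0 sin 34.2° = 2.32 sin θ_r → sin θ_r = 0.242, cos θ_r = 0.970.
Minimum nonzero at m = 1: t = λ / (2 n cos θ_r) = 511 / (2 × 2.32 × 0.970) = 114 nm.

114 nm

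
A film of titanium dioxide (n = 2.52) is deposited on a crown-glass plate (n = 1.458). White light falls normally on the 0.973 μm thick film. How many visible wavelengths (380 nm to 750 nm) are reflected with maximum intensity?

6

Ray reflecting at the top interface goes from n = 1.0 toward n = 2.52: a half-wave phase shift.
Ray reflecting at the bottom interface goes from n = 2.52 toward n = 1.458: no phase shift.
Net: one phase inversion between the two reflected rays.
So the condition for constructive reflection is 2 n t = (m + ½) λ.
λ = 2 n t / (m + ½) = 4904 / (m + ½) nm.
m=6: 754 nm (IR); m=7: 654 nm (visible); m=8: 577 nm (visible); m=9: 516 nm (visible); m=10: 467 nm (visible); m=11: 426 nm (visible); m=12: 392 nm (visible); m=13: 363 nm (UV).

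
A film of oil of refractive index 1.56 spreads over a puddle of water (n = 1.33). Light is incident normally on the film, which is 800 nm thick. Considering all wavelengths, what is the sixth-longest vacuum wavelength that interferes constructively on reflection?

Ray reflecting at the top interface goes from n = 1.0 toward n = 1.56: a half-wave phase shift.
At the lower boundary (n = 1.56 to n = 1.33) the reflected ray undergoes no phase shift.
Exactly one π shift → a net half-wave offset.
With one net inversion, constructive interference in reflection requires 2 n t = (m + ½) λ.
λ = 2 n t / (m + ½). The sixth-longest wavelength is m = 5: λ = 2 × 1.56 × 800 / 5.50 = 454 nm.

454 nm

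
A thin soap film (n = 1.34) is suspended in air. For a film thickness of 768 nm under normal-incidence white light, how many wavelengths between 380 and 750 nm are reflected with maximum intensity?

Top surface (1.0 → 1.34): reflection off a higher-index medium gives a half-wave phase shift.
Ray reflecting at the bottom interface goes from n = 1.34 toward n = 1.0: no phase shift.
Net: one phase inversion between the two reflected rays.
So the condition for constructive reflection is 2 n t = (m + ½) λ.
λ = 2 n t / (m + ½) = 2058 / (m + ½) nm.
m=2: 823 nm (IR); m=3: 588 nm (visible); m=4: 457 nm (visible); m=5: 374 nm (UV).

2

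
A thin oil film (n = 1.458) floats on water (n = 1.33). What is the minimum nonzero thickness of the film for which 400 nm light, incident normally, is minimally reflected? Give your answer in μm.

0.137 μm

Top surface (1.0 → 1.458): reflection off a higher-index medium gives a half-wave phase shift.
Ray reflecting at the bottom interface goes from n = 1.458 toward n = 1.33: no phase shift.
The two reflections differ by half a wavelength.
So the condition for destructive reflection is 2 n t = m λ.
Minimum nonzero at m = 1: t = λ / (2 n) = 400 / (2 × 1.458) = 137 nm.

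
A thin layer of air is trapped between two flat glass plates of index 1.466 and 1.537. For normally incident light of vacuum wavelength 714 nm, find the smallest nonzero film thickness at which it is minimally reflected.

Ray reflecting at the top interface goes from n = 1.466 toward n = 1.0: no phase shift.
Ray reflecting at the bottom interface goes from n = 1.0 toward n = 1.537: a half-wave phase shift.
Exactly one π shift → a net half-wave offset.
So the condition for destructive reflection is 2 n t = m λ.
Minimum nonzero at m = 1: t = λ / (2 n) = 714 / (2 × 1.0) = 357 nm.

357 nm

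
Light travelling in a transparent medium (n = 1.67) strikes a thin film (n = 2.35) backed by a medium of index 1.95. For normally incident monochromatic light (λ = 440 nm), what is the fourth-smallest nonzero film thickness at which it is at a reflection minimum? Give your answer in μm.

At the upper boundary (n = 1.67 to n = 2.35) the reflected ray undergoes a half-wave phase shift.
Bottom surface (2.35 → 1.95): reflection off a lower-index medium gives no phase shift.
Net: one phase inversion between the two reflected rays.
For dark reflection here: 2 n t = m λ.
The fourth-smallest nonzero thickness corresponds to m = 4: t = m λ / (2 n) = 4.00 × 440 / (2 × 2.35) = 374 nm.

0.374 μm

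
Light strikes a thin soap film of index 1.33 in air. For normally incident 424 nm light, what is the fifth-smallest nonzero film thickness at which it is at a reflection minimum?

797 nm

Top surface (1.0 → 1.33): reflection off a higher-index medium gives a half-wave phase shift.
Bottom surface (1.33 → 1.0): reflection off a lower-index medium gives no phase shift.
Exactly one π shift → a net half-wave offset.
With one net inversion, destructive interference in reflection requires 2 n t = m λ.
The fifth-smallest nonzero thickness corresponds to m = 5: t = m λ / (2 n) = 5.00 × 424 / (2 × 1.33) = 797 nm.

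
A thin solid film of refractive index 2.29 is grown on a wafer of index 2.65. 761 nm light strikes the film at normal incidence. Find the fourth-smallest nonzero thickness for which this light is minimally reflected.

Top surface (1.0 → 2.29): reflection off a higher-index medium gives a half-wave phase shift.
Bottom surface (2.29 → 2.65): reflection off a higher-index medium gives a half-wave phase shift.
The two reflections carry the same phase change, so no net offset.
So the condition for destructive reflection is 2 n t = (m + ½) λ.
The fourth-smallest nonzero thickness corresponds to m = 3: t = (m + ½) λ / (2 n) = 3.50 × 761 / (2 × 2.29) = 582 nm.

582 nm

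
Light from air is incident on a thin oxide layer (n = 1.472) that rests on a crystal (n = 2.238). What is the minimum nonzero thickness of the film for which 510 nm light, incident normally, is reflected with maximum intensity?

173 nm

Ray reflecting at the top interface goes from n = 1.0 toward n = 1.472: a half-wave phase shift.
At the lower boundary (n = 1.472 to n = 2.238) the reflected ray undergoes a half-wave phase shift.
Zero or two π shifts → no net half-wave offset.
For strong reflection here: 2 n t = m λ.
Minimum nonzero at m = 1: t = λ / (2 n) = 510 / (2 × 1.472) = 173 nm.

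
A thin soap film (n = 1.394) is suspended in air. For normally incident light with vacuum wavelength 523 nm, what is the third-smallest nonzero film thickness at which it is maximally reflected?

Ray reflecting at the top interface goes from n = 1.0 toward n = 1.394: a half-wave phase shift.
Bottom surface (1.394 → 1.0): reflection off a lower-index medium gives no phase shift.
Net: one phase inversion between the two reflected rays.
So the condition for constructive reflection is 2 n t = (m + ½) λ.
The third-smallest nonzero thickness corresponds to m = 2: t = (m + ½) λ / (2 n) = 2.50 × 523 / (2 × 1.394) = 469 nm.

469 nm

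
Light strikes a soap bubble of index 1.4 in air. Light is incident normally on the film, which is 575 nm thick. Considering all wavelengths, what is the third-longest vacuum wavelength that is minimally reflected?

At the upper boundary (n = 1.0 to n = 1.4) the reflected ray undergoes a half-wave phase shift.
Ray reflecting at the bottom interface goes from n = 1.4 toward n = 1.0: no phase shift.
The two reflections differ by half a wavelength.
For weak reflection here: 2 n t = m λ.
λ = 2 n t / m. The third-longest wavelength is m = 3: λ = 2 × 1.4 × 575 / 3.00 = 537 nm.

537 nm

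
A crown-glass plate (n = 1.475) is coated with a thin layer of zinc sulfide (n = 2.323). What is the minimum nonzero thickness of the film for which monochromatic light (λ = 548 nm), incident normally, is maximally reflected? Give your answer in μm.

At the upper boundary (n = 1.0 to n = 2.323) the reflected ray undergoes a half-wave phase shift.
At the lower boundary (n = 2.323 to n = 1.475) the reflected ray undergoes no phase shift.
Net: one phase inversion between the two reflected rays.
So the condition for constructive reflection is 2 n t = (m + ½) λ.
Minimum at m = 0: t = λ / (4 n) = 548 / (4 × 2.323) = 59.0 nm.

0.0590 μm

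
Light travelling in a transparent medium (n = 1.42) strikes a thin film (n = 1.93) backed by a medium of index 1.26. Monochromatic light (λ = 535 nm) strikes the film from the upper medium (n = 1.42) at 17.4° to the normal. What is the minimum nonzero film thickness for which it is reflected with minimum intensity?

142 nm

At the upper boundary (n = 1.42 to n = 1.93) the reflected ray undergoes a half-wave phase shift.
Bottom surface (1.93 → 1.26): reflection off a lower-index medium gives no phase shift.
Net: one phase inversion between the two reflected rays.
So the condition for destructive reflection is 2 n t cos θ_r = m λ.
Snell's law: 1.42 sin 17.4° = 1.93 sin θ_r → sin θ_r = 0.220, cos θ_r = 0.975.
Minimum nonzero at m = 1: t = λ / (2 n cos θ_r) = 535 / (2 × 1.93 × 0.975) = 142 nm.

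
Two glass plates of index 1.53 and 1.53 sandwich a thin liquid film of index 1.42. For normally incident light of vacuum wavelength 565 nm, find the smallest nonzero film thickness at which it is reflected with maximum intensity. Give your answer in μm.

0.0995 μm

Ray reflecting at the top interface goes from n = 1.53 toward n = 1.42: no phase shift.
Bottom surface (1.42 → 1.53): reflection off a higher-index medium gives a half-wave phase shift.
Net: one phase inversion between the two reflected rays.
So the condition for constructive reflection is 2 n t = (m + ½) λ.
Minimum at m = 0: t = λ / (4 n) = 565 / (4 × 1.42) = 99.5 nm.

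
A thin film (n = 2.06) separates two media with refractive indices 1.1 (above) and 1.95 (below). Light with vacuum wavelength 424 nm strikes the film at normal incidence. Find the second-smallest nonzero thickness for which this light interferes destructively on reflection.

206 nm

At the upper boundary (n = 1.1 to n = 2.06) the reflected ray undergoes a half-wave phase shift.
At the lower boundary (n = 2.06 to n = 1.95) the reflected ray undergoes no phase shift.
Net: one phase inversion between the two reflected rays.
With one net inversion, destructive interference in reflection requires 2 n t = m λ.
The second-smallest nonzero thickness corresponds to m = 2: t = m λ / (2 n) = 2.00 × 424 / (2 × 2.06) = 206 nm.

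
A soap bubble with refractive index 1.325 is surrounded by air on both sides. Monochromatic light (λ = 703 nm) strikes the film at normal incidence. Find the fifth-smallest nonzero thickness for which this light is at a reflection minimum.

Top surface (1.0 → 1.325): reflection off a higher-index medium gives a half-wave phase shift.
Ray reflecting at the bottom interface goes from n = 1.325 toward n = 1.0: no phase shift.
Exactly one π shift → a net half-wave offset.
So the condition for destructive reflection is 2 n t = m λ.
The fifth-smallest nonzero thickness corresponds to m = 5: t = m λ / (2 n) = 5.00 × 703 / (2 × 1.325) = 1326 nm.

1326 nm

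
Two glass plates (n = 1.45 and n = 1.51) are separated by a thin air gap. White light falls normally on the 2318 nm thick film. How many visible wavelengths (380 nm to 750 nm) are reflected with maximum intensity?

6

Top surface (1.45 → 1.0): reflection off a lower-index medium gives no phase shift.
At the lower boundary (n = 1.0 to n = 1.51) the reflected ray undergoes a half-wave phase shift.
Net: one phase inversion between the two reflected rays.
For maximum reflection here: 2 n t = (m + ½) λ.
λ = 2 n t / (m + ½) = 4636 / (m + ½) nm.
m=5: 843 nm (IR); m=6: 713 nm (visible); m=7: 618 nm (visible); m=8: 545 nm (visible); m=9: 488 nm (visible); m=10: 442 nm (visible); m=11: 403 nm (visible); m=12: 371 nm (UV).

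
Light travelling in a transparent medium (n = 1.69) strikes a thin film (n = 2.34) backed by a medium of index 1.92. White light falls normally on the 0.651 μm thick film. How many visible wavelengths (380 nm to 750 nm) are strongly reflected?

At the upper boundary (n = 1.69 to n = 2.34) the reflected ray undergoes a half-wave phase shift.
Ray reflecting at the bottom interface goes from n = 2.34 toward n = 1.92: no phase shift.
Exactly one π shift → a net half-wave offset.
For strong reflection here: 2 n t = (m + ½) λ.
λ = 2 n t / (m + ½) = 3047 / (m + ½) nm.
m=3: 870 nm (IR); m=4: 677 nm (visible); m=5: 554 nm (visible); m=6: 469 nm (visible); m=7: 406 nm (visible); m=8: 358 nm (UV).

4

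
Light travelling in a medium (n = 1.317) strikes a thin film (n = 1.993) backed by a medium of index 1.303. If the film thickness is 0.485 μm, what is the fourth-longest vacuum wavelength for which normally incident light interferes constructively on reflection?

Top surface (1.317 → 1.993): reflection off a higher-index medium gives a half-wave phase shift.
At the lower boundary (n = 1.993 to n = 1.303) the reflected ray undergoes no phase shift.
Net: one phase inversion between the two reflected rays.
So the condition for constructive reflection is 2 n t = (m + ½) λ.
λ = 2 n t / (m + ½). The fourth-longest wavelength is m = 3: λ = 2 × 1.993 × 485 / 3.50 = 552 nm.

552 nm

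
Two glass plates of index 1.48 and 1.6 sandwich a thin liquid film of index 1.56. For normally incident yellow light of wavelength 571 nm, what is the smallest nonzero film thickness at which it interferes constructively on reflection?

183 nm

Ray reflecting at the top interface goes from n = 1.48 toward n = 1.56: a half-wave phase shift.
At the lower boundary (n = 1.56 to n = 1.6) the reflected ray undergoes a half-wave phase shift.
Net: no relative phase inversion (both shifts match).
With no net inversion, constructive interference in reflection requires 2 n t = m λ.
The smallest nonzero thickness corresponds to m = 1: t = m λ / (2 n) = 1.00 × 571 / (2 × 1.56) = 183 nm.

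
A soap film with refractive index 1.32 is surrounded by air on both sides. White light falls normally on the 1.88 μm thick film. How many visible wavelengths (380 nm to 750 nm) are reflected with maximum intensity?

At the upper boundary (n = 1.0 to n = 1.32) the reflected ray undergoes a half-wave phase shift.
At the lower boundary (n = 1.32 to n = 1.0) the reflected ray undergoes no phase shift.
Exactly one π shift → a net half-wave offset.
With one net inversion, constructive interference in reflection requires 2 n t = (m + ½) λ.
λ = 2 n t / (m + ½) = 4963 / (m + ½) nm.
m=6: 764 nm (IR); m=7: 662 nm (visible); m=8: 584 nm (visible); m=9: 522 nm (visible); m=10: 473 nm (visible); m=11: 432 nm (visible); m=12: 397 nm (visible); m=13: 368 nm (UV).

6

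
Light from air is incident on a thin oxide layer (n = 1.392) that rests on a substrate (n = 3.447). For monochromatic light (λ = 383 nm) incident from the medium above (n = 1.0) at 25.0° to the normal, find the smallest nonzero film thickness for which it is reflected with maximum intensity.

Top surface (1.0 → 1.392): reflection off a higher-index medium gives a half-wave phase shift.
Bottom surface (1.392 → 3.447): reflection off a higher-index medium gives a half-wave phase shift.
Zero or two π shifts → no net half-wave offset.
With no net inversion, constructive interference in reflection requires 2 n t cos θ_r = m λ.
Snell's law: 1.0 sin 25.0° = 1.392 sin θ_r → sin θ_r = 0.304, cos θ_r = 0.953.
Minimum nonzero at m = 1: t = λ / (2 n cos θ_r) = 383 / (2 × 1.392 × 0.953) = 144 nm.

144 nm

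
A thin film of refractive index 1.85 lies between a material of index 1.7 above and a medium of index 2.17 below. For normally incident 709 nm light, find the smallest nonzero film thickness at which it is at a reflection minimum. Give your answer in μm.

Top surface (1.7 → 1.85): reflection off a higher-index medium gives a half-wave phase shift.
Ray reflecting at the bottom interface goes from n = 1.85 toward n = 2.17: a half-wave phase shift.
Zero or two π shifts → no net half-wave offset.
So the condition for destructive reflection is 2 n t = (m + ½) λ.
Minimum at m = 0: t = λ / (4 n) = 709 / (4 × 1.85) = 95.8 nm.

0.0958 μm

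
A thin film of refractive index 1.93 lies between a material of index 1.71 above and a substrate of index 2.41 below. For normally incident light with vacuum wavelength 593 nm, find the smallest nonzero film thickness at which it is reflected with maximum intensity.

154 nm

Top surface (1.71 → 1.93): reflection off a higher-index medium gives a half-wave phase shift.
Ray reflecting at the bottom interface goes from n = 1.93 toward n = 2.41: a half-wave phase shift.
Net: no relative phase inversion (both shifts match).
With no net inversion, constructive interference in reflection requires 2 n t = m λ.
Minimum nonzero at m = 1: t = λ / (2 n) = 593 / (2 × 1.93) = 154 nm.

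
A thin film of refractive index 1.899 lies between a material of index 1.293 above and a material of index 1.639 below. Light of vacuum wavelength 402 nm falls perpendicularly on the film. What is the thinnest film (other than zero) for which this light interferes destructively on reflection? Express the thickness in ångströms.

1058 Å

Top surface (1.293 → 1.899): reflection off a higher-index medium gives a half-wave phase shift.
Ray reflecting at the bottom interface goes from n = 1.899 toward n = 1.639: no phase shift.
Exactly one π shift → a net half-wave offset.
With one net inversion, destructive interference in reflection requires 2 n t = m λ.
Minimum nonzero at m = 1: t = λ / (2 n) = 402 / (2 × 1.899) = 106 nm.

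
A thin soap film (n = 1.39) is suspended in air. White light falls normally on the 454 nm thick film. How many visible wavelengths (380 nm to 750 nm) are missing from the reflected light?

At the upper boundary (n = 1.0 to n = 1.39) the reflected ray undergoes a half-wave phase shift.
Ray reflecting at the bottom interface goes from n = 1.39 toward n = 1.0: no phase shift.
The two reflections differ by half a wavelength.
With one net inversion, destructive interference in reflection requires 2 n t = m λ.
λ = 2 n t / m = 1262 / m nm.
m=1: 1262 nm (IR); m=2: 631 nm (visible); m=3: 421 nm (visible); m=4: 316 nm (UV).

2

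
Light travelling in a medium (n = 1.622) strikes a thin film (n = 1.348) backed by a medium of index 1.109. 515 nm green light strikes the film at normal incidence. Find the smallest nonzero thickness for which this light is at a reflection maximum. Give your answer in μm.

Top surface (1.622 → 1.348): reflection off a lower-index medium gives no phase shift.
Ray reflecting at the bottom interface goes from n = 1.348 toward n = 1.109: no phase shift.
Zero or two π shifts → no net half-wave offset.
So the condition for constructive reflection is 2 n t = m λ.
The smallest nonzero thickness corresponds to m = 1: t = m λ / (2 n) = 1.00 × 515 / (2 × 1.348) = 191 nm.

0.191 μm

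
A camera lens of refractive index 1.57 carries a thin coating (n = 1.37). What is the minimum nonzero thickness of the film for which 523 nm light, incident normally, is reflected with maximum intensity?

Ray reflecting at the top interface goes from n = 1.0 toward n = 1.37: a half-wave phase shift.
Bottom surface (1.37 → 1.57): reflection off a higher-index medium gives a half-wave phase shift.
Zero or two π shifts → no net half-wave offset.
With no net inversion, constructive interference in reflection requires 2 n t = m λ.
Minimum nonzero at m = 1: t = λ / (2 n) = 523 / (2 × 1.37) = 191 nm.

191 nm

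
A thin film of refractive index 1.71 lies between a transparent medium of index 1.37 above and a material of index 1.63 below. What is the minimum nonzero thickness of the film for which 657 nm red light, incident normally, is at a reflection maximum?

96.1 nm

Ray reflecting at the top interface goes from n = 1.37 toward n = 1.71: a half-wave phase shift.
At the lower boundary (n = 1.71 to n = 1.63) the reflected ray undergoes no phase shift.
Net: one phase inversion between the two reflected rays.
So the condition for constructive reflection is 2 n t = (m + ½) λ.
Minimum at m = 0: t = λ / (4 n) = 657 / (4 × 1.71) = 96.1 nm.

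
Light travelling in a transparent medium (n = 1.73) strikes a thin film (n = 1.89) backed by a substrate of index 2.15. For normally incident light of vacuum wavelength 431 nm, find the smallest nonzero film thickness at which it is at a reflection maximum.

Ray reflecting at the top interface goes from n = 1.73 toward n = 1.89: a half-wave phase shift.
At the lower boundary (n = 1.89 to n = 2.15) the reflected ray undergoes a half-wave phase shift.
The two reflections carry the same phase change, so no net offset.
With no net inversion, constructive interference in reflection requires 2 n t = m λ.
Minimum nonzero at m = 1: t = λ / (2 n) = 431 / (2 × 1.89) = 114 nm.

114 nm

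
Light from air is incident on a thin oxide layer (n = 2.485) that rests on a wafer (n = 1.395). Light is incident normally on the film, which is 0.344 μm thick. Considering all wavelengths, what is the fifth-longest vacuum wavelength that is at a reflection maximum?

Ray reflecting at the top interface goes from n = 1.0 toward n = 2.485: a half-wave phase shift.
At the lower boundary (n = 2.485 to n = 1.395) the reflected ray undergoes no phase shift.
Exactly one π shift → a net half-wave offset.
With one net inversion, constructive interference in reflection requires 2 n t = (m + ½) λ.
λ = 2 n t / (m + ½). The fifth-longest wavelength is m = 4: λ = 2 × 2.485 × 344 / 4.50 = 380 nm.

380 nm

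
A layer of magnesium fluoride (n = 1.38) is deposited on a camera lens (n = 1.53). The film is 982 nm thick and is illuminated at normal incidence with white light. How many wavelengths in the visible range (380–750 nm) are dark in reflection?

3

At the upper boundary (n = 1.0 to n = 1.38) the reflected ray undergoes a half-wave phase shift.
Ray reflecting at the bottom interface goes from n = 1.38 toward n = 1.53: a half-wave phase shift.
The two reflections carry the same phase change, so no net offset.
With no net inversion, destructive interference in reflection requires 2 n t = (m + ½) λ.
λ = 2 n t / (m + ½) = 2710 / (m + ½) nm.
m=3: 774 nm (IR); m=4: 602 nm (visible); m=5: 493 nm (visible); m=6: 417 nm (visible); m=7: 361 nm (UV).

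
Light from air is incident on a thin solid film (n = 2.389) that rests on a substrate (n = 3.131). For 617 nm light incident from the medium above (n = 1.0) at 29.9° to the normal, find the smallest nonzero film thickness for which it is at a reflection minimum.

At the upper boundary (n = 1.0 to n = 2.389) the reflected ray undergoes a half-wave phase shift.
Ray reflecting at the bottom interface goes from n = 2.389 toward n = 3.131: a half-wave phase shift.
Zero or two π shifts → no net half-wave offset.
So the condition for destructive reflection is 2 n t cos θ_r = (m + ½) λ.
Snell's law: 1.0 sin 29.9° = 2.389 sin θ_r → sin θ_r = 0.209, cos θ_r = 0.978.
Minimum at m = 0: t = λ / (4 n cos θ_r) = 617 / (4 × 2.389 × 0.978) = 66.0 nm.

66.0 nm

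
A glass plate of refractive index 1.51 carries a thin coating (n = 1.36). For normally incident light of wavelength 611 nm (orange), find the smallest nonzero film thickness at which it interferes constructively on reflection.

Top surface (1.0 → 1.36): reflection off a higher-index medium gives a half-wave phase shift.
Bottom surface (1.36 → 1.51): reflection off a higher-index medium gives a half-wave phase shift.
Net: no relative phase inversion (both shifts match).
So the condition for constructive reflection is 2 n t = m λ.
Minimum nonzero at m = 1: t = λ / (2 n) = 611 / (2 × 1.36) = 225 nm.

225 nm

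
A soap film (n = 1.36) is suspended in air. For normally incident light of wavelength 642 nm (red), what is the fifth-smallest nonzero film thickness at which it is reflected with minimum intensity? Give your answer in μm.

Top surface (1.0 → 1.36): reflection off a higher-index medium gives a half-wave phase shift.
Ray reflecting at the bottom interface goes from n = 1.36 toward n = 1.0: no phase shift.
Exactly one π shift → a net half-wave offset.
With one net inversion, destructive interference in reflection requires 2 n t = m λ.
The fifth-smallest nonzero thickness corresponds to m = 5: t = m λ / (2 n) = 5.00 × 642 / (2 × 1.36) = 1180 nm.

1.18 μm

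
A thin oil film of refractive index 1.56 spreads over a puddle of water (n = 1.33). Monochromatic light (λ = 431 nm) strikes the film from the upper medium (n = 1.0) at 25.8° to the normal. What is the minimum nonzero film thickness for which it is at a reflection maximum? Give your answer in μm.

At the upper boundary (n = 1.0 to n = 1.56) the reflected ray undergoes a half-wave phase shift.
Ray reflecting at the bottom interface goes from n = 1.56 toward n = 1.33: no phase shift.
Exactly one π shift → a net half-wave offset.
So the condition for constructive reflection is 2 n t cos θ_r = (m + ½) λ.
Snell's law: 1.0 sin 25.8° = 1.56 sin θ_r → sin θ_r = 0.279, cos θ_r = 0.960.
Minimum at m = 0: t = λ / (4 n cos θ_r) = 431 / (4 × 1.56 × 0.960) = 71.9 nm.

0.0719 μm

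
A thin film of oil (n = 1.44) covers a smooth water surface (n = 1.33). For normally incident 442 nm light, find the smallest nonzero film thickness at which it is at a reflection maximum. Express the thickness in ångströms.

At the upper boundary (n = 1.0 to n = 1.44) the reflected ray undergoes a half-wave phase shift.
Ray reflecting at the bottom interface goes from n = 1.44 toward n = 1.33: no phase shift.
The two reflections differ by half a wavelength.
With one net inversion, constructive interference in reflection requires 2 n t = (m + ½) λ.
Minimum at m = 0: t = λ / (4 n) = 442 / (4 × 1.44) = 76.7 nm.

767 Å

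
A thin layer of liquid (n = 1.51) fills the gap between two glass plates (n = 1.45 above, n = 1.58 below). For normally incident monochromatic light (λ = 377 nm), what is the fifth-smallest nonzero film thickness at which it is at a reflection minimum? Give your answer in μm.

At the upper boundary (n = 1.45 to n = 1.51) the reflected ray undergoes a half-wave phase shift.
Ray reflecting at the bottom interface goes from n = 1.51 toward n = 1.58: a half-wave phase shift.
Zero or two π shifts → no net half-wave offset.
For minimum reflection here: 2 n t = (m + ½) λ.
The fifth-smallest nonzero thickness corresponds to m = 4: t = (m + ½) λ / (2 n) = 4.50 × 377 / (2 × 1.51) = 562 nm.

0.562 μm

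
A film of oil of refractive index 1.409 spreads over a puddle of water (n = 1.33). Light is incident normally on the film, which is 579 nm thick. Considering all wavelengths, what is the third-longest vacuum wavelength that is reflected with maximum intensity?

At the upper boundary (n = 1.0 to n = 1.409) the reflected ray undergoes a half-wave phase shift.
At the lower boundary (n = 1.409 to n = 1.33) the reflected ray undergoes no phase shift.
Net: one phase inversion between the two reflected rays.
For maximum reflection here: 2 n t = (m + ½) λ.
λ = 2 n t / (m + ½). The third-longest wavelength is m = 2: λ = 2 × 1.409 × 579 / 2.50 = 653 nm.

653 nm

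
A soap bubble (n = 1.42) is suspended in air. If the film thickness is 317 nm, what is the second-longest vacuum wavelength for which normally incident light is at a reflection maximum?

Ray reflecting at the top interface goes from n = 1.0 toward n = 1.42: a half-wave phase shift.
At the lower boundary (n = 1.42 to n = 1.0) the reflected ray undergoes no phase shift.
Exactly one π shift → a net half-wave offset.
For bright reflection here: 2 n t = (m + ½) λ.
λ = 2 n t / (m + ½). The second-longest wavelength is m = 1: λ = 2 × 1.42 × 317 / 1.50 = 600 nm.

600 nm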